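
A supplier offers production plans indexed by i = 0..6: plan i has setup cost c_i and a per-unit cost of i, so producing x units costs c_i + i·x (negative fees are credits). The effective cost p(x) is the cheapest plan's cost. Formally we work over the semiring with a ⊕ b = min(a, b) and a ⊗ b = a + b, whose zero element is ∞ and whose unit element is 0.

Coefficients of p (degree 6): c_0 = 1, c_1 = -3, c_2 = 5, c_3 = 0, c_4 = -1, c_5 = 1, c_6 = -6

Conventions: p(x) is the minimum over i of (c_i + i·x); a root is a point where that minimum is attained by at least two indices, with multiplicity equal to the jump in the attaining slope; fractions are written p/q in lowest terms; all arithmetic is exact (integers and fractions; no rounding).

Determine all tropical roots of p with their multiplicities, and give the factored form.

hull edge (i=0, c=1) to (i=1, c=-3): slope -4, span 1
hull edge (i=1, c=-3) to (i=6, c=-6): slope -3/5, span 5
Factored form: p(x) = -6 ⊗ (x ⊕ 3/5) ⊗ (x ⊕ 3/5) ⊗ (x ⊕ 3/5) ⊗ (x ⊕ 3/5) ⊗ (x ⊕ 3/5) ⊗ (x ⊕ 4)
Answer: roots = 3/5 (mult 5), 4 (mult 1)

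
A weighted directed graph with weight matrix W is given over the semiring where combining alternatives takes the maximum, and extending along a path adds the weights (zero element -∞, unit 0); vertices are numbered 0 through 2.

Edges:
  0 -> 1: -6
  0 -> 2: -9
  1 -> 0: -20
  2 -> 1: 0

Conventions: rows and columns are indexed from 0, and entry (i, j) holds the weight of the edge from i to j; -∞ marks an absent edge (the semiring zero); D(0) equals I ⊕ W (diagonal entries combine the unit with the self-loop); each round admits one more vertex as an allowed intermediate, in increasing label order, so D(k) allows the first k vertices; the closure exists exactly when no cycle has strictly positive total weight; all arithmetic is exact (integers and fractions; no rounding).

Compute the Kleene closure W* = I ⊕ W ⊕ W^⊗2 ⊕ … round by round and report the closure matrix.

D(0):
  [0, -6, -9]
  [-20, 0, -∞]
  [-∞, 0, 0]
D(1):
  [0, -6, -9]
  [-20, 0, -29]
  [-∞, 0, 0]
D(2):
  [0, -6, -9]
  [-20, 0, -29]
  [-20, 0, 0]
D(3):
  [0, -6, -9]
  [-20, 0, -29]
  [-20, 0, 0]
Answer: W* = [[0, -6, -9], [-20, 0, -29], [-20, 0, 0]]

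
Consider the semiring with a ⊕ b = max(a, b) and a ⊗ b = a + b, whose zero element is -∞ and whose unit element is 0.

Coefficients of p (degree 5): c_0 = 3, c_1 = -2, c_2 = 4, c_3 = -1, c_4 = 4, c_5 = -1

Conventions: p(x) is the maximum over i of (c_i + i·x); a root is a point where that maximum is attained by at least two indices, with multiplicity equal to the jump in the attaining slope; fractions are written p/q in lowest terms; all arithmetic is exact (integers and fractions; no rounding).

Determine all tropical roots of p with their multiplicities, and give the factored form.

hull edge (i=0, c=3) to (i=2, c=4): slope 1/2, span 2
hull edge (i=2, c=4) to (i=4, c=4): slope 0, span 2
hull edge (i=4, c=4) to (i=5, c=-1): slope -5, span 1
Factored form: p(x) = -1 ⊗ (x ⊕ (-1/2)) ⊗ (x ⊕ (-1/2)) ⊗ (x ⊕ 0) ⊗ (x ⊕ 0) ⊗ (x ⊕ 5)
Answer: roots = -1/2 (mult 2), 0 (mult 2), 5 (mult 1)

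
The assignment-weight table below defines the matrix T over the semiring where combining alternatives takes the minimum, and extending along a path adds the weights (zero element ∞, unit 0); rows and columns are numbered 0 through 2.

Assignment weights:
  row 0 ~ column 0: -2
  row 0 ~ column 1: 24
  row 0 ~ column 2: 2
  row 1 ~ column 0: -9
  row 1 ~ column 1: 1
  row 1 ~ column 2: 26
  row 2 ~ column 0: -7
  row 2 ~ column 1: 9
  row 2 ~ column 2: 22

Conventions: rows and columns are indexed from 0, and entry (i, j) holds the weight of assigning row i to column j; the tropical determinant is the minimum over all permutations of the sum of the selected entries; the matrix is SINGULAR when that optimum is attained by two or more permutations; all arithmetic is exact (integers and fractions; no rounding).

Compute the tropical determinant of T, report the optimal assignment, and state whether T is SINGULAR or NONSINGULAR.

σ = (0, 1, 2): (-2) + 1 + 22 = 21
σ = (0, 2, 1): (-2) + 26 + 9 = 33
σ = (1, 0, 2): 24 + (-9) + 22 = 37
σ = (1, 2, 0): 24 + 26 + (-7) = 43
σ = (2, 0, 1): 2 + (-9) + 9 = 2
σ = (2, 1, 0): 2 + 1 + (-7) = -4
Optimal value attained by: σ = (2, 1, 0).
Answer: det⊕(T) = -4; verdict: NONSINGULAR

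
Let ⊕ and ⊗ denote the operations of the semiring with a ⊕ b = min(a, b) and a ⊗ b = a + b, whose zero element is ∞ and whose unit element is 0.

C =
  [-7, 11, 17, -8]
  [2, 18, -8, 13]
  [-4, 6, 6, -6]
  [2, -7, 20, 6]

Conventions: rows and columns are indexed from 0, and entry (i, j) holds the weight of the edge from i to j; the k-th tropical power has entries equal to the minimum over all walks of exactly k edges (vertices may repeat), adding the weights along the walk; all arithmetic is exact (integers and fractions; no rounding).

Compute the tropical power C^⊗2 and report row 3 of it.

C^⊗2:
  [-14, -15, 3, -15]
  [-12, -2, -2, -14]
  [-11, -13, -2, -12]
  [-5, -1, -15, -6]
Answer: row 3 of C^⊗2 = [-5, -1, -15, -6]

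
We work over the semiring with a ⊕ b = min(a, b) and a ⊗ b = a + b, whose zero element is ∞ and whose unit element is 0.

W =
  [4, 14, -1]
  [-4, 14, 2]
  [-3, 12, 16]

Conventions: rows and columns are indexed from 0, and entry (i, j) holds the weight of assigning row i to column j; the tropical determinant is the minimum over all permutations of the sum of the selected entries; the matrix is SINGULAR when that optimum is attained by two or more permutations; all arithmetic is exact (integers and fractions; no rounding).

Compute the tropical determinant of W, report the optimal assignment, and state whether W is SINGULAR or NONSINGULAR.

σ = (0, 1, 2): 4 + 14 + 16 = 34
σ = (0, 2, 1): 4 + 2 + 12 = 18
σ = (1, 0, 2): 14 + (-4) + 16 = 26
σ = (1, 2, 0): 14 + 2 + (-3) = 13
σ = (2, 0, 1): (-1) + (-4) + 12 = 7
σ = (2, 1, 0): (-1) + 14 + (-3) = 10
Optimal value attained by: σ = (2, 0, 1).
Answer: det⊕(W) = 7; verdict: NONSINGULAR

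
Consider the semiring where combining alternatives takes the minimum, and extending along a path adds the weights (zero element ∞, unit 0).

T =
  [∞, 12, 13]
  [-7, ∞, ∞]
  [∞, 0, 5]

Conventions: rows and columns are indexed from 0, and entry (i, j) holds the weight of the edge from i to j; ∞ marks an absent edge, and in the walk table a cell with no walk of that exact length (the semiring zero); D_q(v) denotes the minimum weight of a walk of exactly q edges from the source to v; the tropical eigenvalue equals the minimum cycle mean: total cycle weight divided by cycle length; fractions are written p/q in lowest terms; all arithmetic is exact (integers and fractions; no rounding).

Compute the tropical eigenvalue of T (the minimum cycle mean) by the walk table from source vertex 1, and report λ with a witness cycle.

q=0: [∞, 0, ∞]
q=1: [-7, ∞, ∞]
q=2: [∞, 5, 6]
q=3: [-2, 6, 11]
Optimal cycle mean attained by: cycle 0->2->1->0, total 13 + 0 + (-7), length 3.
Answer: λ = 2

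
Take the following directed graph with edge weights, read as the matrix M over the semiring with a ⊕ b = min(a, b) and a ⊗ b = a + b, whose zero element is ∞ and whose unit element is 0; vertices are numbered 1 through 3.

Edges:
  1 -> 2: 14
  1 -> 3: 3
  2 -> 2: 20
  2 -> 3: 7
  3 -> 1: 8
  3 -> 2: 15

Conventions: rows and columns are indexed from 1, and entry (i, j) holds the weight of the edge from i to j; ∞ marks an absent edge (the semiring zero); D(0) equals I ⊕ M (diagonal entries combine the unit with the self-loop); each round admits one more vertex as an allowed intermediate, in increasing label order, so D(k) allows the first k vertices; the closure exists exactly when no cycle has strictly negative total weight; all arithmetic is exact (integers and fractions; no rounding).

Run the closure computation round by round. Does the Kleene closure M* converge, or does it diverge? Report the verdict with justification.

D(0):
  [0, 14, 3]
  [∞, 0, 7]
  [8, 15, 0]
D(1):
  [0, 14, 3]
  [∞, 0, 7]
  [8, 15, 0]
D(2):
  [0, 14, 3]
  [∞, 0, 7]
  [8, 15, 0]
D(3):
  [0, 14, 3]
  [15, 0, 7]
  [8, 15, 0]
Key observation: every diagonal entry stays at the unit through all rounds, so no improving cycle exists.
Answer: CONVERGES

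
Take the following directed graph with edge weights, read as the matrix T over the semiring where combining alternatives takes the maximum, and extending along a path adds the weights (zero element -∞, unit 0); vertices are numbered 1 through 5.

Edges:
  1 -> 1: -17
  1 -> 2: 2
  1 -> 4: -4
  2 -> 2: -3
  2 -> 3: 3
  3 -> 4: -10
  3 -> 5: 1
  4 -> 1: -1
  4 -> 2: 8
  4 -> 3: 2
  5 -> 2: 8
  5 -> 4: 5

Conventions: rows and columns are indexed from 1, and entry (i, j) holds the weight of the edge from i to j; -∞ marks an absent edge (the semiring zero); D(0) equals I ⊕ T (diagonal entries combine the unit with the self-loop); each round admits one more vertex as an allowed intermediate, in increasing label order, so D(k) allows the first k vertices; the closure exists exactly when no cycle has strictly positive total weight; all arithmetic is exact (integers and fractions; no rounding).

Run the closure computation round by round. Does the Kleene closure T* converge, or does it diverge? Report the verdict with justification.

D(0):
  [0, 2, -∞, -4, -∞]
  [-∞, 0, 3, -∞, -∞]
  [-∞, -∞, 0, -10, 1]
  [-1, 8, 2, 0, -∞]
  [-∞, 8, -∞, 5, 0]
D(1):
  [0, 2, -∞, -4, -∞]
  [-∞, 0, 3, -∞, -∞]
  [-∞, -∞, 0, -10, 1]
  [-1, 8, 2, 0, -∞]
  [-∞, 8, -∞, 5, 0]
D(2):
  [0, 2, 5, -4, -∞]
  [-∞, 0, 3, -∞, -∞]
  [-∞, -∞, 0, -10, 1]
  [-1, 8, 11, 0, -∞]
  [-∞, 8, 11, 5, 0]
Detection: at round 3, diagonal entry (4, 4) turns strictly positive.
Key observation: the cycle 4->2->3->4 has total weight 8 + 3 + (-10), which is strictly positive.
Answer: DIVERGES — positive cycle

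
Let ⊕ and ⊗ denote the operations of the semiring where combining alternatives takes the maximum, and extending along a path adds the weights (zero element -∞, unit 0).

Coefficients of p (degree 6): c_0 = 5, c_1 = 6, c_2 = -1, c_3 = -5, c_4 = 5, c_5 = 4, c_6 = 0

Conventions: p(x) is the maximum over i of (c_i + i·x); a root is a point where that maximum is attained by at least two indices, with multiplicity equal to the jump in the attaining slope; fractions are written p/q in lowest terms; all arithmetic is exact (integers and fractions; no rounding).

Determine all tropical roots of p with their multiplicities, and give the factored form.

hull edge (i=0, c=5) to (i=1, c=6): slope 1, span 1
hull edge (i=1, c=6) to (i=4, c=5): slope -1/3, span 3
hull edge (i=4, c=5) to (i=5, c=4): slope -1, span 1
hull edge (i=5, c=4) to (i=6, c=0): slope -4, span 1
Factored form: p(x) = 0 ⊗ (x ⊕ (-1)) ⊗ (x ⊕ 1/3) ⊗ (x ⊕ 1/3) ⊗ (x ⊕ 1/3) ⊗ (x ⊕ 1) ⊗ (x ⊕ 4)
Answer: roots = -1 (mult 1), 1/3 (mult 3), 1 (mult 1), 4 (mult 1)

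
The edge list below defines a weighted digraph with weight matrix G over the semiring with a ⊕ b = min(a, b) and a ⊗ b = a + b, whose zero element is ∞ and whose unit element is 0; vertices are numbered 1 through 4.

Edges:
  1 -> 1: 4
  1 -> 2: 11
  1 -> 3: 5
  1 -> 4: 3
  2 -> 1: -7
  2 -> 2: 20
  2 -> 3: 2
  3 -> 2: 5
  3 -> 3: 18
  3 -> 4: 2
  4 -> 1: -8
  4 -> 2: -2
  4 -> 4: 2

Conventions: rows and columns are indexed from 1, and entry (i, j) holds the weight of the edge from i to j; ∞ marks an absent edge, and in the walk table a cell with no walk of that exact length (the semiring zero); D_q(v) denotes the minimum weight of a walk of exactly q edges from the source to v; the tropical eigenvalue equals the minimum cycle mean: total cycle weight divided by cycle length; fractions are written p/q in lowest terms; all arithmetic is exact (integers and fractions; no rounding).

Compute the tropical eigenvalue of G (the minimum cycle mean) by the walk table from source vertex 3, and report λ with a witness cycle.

q=0: [∞, ∞, 0, ∞]
q=1: [∞, 5, 18, 2]
q=2: [-6, 0, 7, 4]
q=3: [-7, 2, -1, -3]
q=4: [-11, -5, -2, -4]
Optimal cycle mean attained by: cycle 1->4->1, total 3 + (-8), length 2.
Answer: λ = -5/2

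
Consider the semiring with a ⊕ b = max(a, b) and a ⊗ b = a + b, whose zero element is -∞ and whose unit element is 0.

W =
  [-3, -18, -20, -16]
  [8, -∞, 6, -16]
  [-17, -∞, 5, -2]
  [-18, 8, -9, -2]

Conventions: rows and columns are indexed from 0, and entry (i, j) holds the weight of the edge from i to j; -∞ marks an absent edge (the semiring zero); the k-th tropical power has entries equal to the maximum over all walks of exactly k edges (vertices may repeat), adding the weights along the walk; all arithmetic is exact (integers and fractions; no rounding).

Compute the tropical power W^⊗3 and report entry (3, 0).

W^⊗2:
  [-6, -8, -12, -18]
  [5, -8, 11, 4]
  [-12, 6, 10, 3]
  [16, 6, 14, -4]
W^⊗3:
  [0, -10, -2, -14]
  [2, 12, 16, 9]
  [14, 11, 15, 8]
  [14, 4, 19, 12]
Key observation: the optimum is the walk 3->3->1->0, with weight (-2) + 8 + 8 = 14.
Optimal value attained by: walk 3->3->1->0.
Answer: (W^⊗3)[3][0] = 14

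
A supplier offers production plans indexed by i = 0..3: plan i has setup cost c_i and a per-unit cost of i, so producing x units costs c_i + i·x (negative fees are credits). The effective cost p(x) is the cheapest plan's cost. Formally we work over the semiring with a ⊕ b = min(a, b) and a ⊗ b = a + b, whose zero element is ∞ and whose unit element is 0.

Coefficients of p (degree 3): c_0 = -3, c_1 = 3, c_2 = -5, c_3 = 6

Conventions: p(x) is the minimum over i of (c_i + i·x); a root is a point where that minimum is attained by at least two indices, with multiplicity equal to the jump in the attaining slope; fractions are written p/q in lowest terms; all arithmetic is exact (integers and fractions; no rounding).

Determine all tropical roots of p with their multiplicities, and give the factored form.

hull edge (i=0, c=-3) to (i=2, c=-5): slope -1, span 2
hull edge (i=2, c=-5) to (i=3, c=6): slope 11, span 1
Factored form: p(x) = 6 ⊗ (x ⊕ (-11)) ⊗ (x ⊕ 1) ⊗ (x ⊕ 1)
Answer: roots = -11 (mult 1), 1 (mult 2)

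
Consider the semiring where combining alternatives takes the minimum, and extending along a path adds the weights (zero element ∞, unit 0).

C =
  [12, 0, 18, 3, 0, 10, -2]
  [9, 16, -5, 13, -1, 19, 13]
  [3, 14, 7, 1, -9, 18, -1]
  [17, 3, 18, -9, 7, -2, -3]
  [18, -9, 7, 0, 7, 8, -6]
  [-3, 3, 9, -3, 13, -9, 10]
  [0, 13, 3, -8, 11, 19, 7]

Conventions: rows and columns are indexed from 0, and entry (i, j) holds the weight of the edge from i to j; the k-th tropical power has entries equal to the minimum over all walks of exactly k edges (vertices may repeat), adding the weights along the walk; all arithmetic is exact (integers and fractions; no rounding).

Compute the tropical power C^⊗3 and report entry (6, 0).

C^⊗2:
  [-2, -9, -5, -10, -1, 1, -6]
  [-2, -10, 2, -4, -14, 7, -7]
  [-1, -18, -2, -9, -2, -1, -15]
  [-5, -6, -2, -18, -2, -11, -12]
  [-6, -2, -14, -14, -10, -2, -3]
  [-12, -6, -2, -12, -3, -18, -6]
  [6, -5, 8, -17, -6, -10, -11]
C^⊗3:
  [-6, -10, -14, -19, -14, -12, -13]
  [-7, -23, -15, -15, -11, -6, -20]
  [-15, -11, -23, -23, -19, -11, -12]
  [-14, -15, -11, -27, -11, -20, -21]
  [-11, -19, -7, -23, -23, -16, -17]
  [-21, -15, -11, -21, -12, -27, -15]
  [-13, -15, -10, -26, -10, -19, -20]
Key observation: the optimum is the walk 6->3->5->0, with weight (-8) + (-2) + (-3) = -13.
Optimal value attained by: walk 6->3->5->0.
Answer: (C^⊗3)[6][0] = -13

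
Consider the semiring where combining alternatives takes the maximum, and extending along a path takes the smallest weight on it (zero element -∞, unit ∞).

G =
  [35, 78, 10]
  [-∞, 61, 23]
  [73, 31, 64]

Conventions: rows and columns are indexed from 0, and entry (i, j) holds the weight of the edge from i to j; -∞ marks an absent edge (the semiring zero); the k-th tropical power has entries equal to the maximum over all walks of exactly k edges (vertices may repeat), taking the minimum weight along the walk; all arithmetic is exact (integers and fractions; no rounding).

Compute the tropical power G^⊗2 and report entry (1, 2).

G^⊗2:
  [35, 61, 23]
  [23, 61, 23]
  [64, 73, 64]
Key observation: the optimum is the walk 1->1->2, with weight 61 min 23 = 23.
Optimal value attained by: walk 1->1->2.
Answer: (G^⊗2)[1][2] = 23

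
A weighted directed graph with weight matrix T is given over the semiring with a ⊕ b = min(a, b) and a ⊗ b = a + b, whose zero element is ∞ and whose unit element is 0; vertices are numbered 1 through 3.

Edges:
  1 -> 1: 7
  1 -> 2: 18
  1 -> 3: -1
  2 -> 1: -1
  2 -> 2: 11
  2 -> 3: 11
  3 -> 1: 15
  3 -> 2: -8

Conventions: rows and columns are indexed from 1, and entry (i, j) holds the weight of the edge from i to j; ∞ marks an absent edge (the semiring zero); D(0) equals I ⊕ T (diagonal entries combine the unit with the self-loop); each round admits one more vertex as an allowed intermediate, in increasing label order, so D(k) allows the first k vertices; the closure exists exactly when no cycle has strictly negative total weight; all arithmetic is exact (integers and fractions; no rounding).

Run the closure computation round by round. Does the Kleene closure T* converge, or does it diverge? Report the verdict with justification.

D(0):
  [0, 18, -1]
  [-1, 0, 11]
  [15, -8, 0]
D(1):
  [0, 18, -1]
  [-1, 0, -2]
  [15, -8, 0]
Detection: at round 2, diagonal entry (3, 3) turns strictly negative.
Key observation: the cycle 3->2->1->3 has total weight (-8) + (-1) + (-1), which is strictly negative.
Answer: DIVERGES — negative cycle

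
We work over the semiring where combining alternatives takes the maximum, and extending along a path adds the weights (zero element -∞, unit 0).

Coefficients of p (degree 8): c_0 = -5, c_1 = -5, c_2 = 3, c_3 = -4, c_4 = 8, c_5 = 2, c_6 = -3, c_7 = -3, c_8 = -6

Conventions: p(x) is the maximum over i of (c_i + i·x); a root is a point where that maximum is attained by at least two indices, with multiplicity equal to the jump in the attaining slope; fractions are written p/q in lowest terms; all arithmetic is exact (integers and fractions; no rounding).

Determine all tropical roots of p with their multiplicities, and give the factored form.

hull edge (i=0, c=-5) to (i=2, c=3): slope 4, span 2
hull edge (i=2, c=3) to (i=4, c=8): slope 5/2, span 2
hull edge (i=4, c=8) to (i=8, c=-6): slope -7/2, span 4
Factored form: p(x) = -6 ⊗ (x ⊕ (-4)) ⊗ (x ⊕ (-4)) ⊗ (x ⊕ (-5/2)) ⊗ (x ⊕ (-5/2)) ⊗ (x ⊕ 7/2) ⊗ (x ⊕ 7/2) ⊗ (x ⊕ 7/2) ⊗ (x ⊕ 7/2)
Answer: roots = -4 (mult 2), -5/2 (mult 2), 7/2 (mult 4)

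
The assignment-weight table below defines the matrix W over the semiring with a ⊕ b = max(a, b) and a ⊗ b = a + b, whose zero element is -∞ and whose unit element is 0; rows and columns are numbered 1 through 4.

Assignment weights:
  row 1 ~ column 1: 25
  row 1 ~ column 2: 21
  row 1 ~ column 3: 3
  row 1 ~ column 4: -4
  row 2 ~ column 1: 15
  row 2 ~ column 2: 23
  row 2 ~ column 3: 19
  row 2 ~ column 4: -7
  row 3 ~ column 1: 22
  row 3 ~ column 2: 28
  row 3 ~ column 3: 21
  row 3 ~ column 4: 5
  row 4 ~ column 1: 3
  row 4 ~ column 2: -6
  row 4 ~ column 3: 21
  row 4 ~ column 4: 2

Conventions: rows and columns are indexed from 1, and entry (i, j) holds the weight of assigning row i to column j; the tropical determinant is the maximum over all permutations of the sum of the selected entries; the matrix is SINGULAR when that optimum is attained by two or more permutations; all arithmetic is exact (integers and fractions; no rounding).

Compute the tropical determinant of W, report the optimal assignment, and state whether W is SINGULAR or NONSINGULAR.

σ = (1, 2, 3, 4): 25 + 23 + 21 + 2 = 71
σ = (1, 2, 4, 3): 25 + 23 + 5 + 21 = 74
σ = (1, 3, 2, 4): 25 + 19 + 28 + 2 = 74
σ = (1, 3, 4, 2): 25 + 19 + 5 + (-6) = 43
σ = (1, 4, 2, 3): 25 + (-7) + 28 + 21 = 67
σ = (1, 4, 3, 2): 25 + (-7) + 21 + (-6) = 33
σ = (2, 1, 3, 4): 21 + 15 + 21 + 2 = 59
σ = (2, 1, 4, 3): 21 + 15 + 5 + 21 = 62
σ = (2, 3, 1, 4): 21 + 19 + 22 + 2 = 64
σ = (2, 3, 4, 1): 21 + 19 + 5 + 3 = 48
σ = (2, 4, 1, 3): 21 + (-7) + 22 + 21 = 57
σ = (2, 4, 3, 1): 21 + (-7) + 21 + 3 = 38
σ = (3, 1, 2, 4): 3 + 15 + 28 + 2 = 48
σ = (3, 1, 4, 2): 3 + 15 + 5 + (-6) = 17
σ = (3, 2, 1, 4): 3 + 23 + 22 + 2 = 50
σ = (3, 2, 4, 1): 3 + 23 + 5 + 3 = 34
σ = (3, 4, 1, 2): 3 + (-7) + 22 + (-6) = 12
σ = (3, 4, 2, 1): 3 + (-7) + 28 + 3 = 27
σ = (4, 1, 2, 3): (-4) + 15 + 28 + 21 = 60
σ = (4, 1, 3, 2): (-4) + 15 + 21 + (-6) = 26
σ = (4, 2, 1, 3): (-4) + 23 + 22 + 21 = 62
σ = (4, 2, 3, 1): (-4) + 23 + 21 + 3 = 43
σ = (4, 3, 1, 2): (-4) + 19 + 22 + (-6) = 31
σ = (4, 3, 2, 1): (-4) + 19 + 28 + 3 = 46
Optimal value attained by: σ = (1, 2, 4, 3).
Answer: det⊕(W) = 74; verdict: SINGULAR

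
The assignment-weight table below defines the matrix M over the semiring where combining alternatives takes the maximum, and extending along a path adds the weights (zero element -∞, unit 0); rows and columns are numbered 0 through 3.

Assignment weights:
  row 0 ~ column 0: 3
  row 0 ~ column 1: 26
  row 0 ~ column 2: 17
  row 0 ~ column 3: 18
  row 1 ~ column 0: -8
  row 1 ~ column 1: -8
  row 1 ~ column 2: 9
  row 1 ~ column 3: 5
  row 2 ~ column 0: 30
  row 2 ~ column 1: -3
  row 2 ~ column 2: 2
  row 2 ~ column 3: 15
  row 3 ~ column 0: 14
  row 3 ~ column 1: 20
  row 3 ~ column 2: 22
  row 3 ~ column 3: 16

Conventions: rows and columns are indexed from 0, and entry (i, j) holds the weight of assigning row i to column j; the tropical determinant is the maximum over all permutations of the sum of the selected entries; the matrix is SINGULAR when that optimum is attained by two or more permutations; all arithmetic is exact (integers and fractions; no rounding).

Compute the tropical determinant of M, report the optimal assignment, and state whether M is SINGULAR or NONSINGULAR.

σ = (0, 1, 2, 3): 3 + (-8) + 2 + 16 = 13
σ = (0, 1, 3, 2): 3 + (-8) + 15 + 22 = 32
σ = (0, 2, 1, 3): 3 + 9 + (-3) + 16 = 25
σ = (0, 2, 3, 1): 3 + 9 + 15 + 20 = 47
σ = (0, 3, 1, 2): 3 + 5 + (-3) + 22 = 27
σ = (0, 3, 2, 1): 3 + 5 + 2 + 20 = 30
σ = (1, 0, 2, 3): 26 + (-8) + 2 + 16 = 36
σ = (1, 0, 3, 2): 26 + (-8) + 15 + 22 = 55
σ = (1, 2, 0, 3): 26 + 9 + 30 + 16 = 81
σ = (1, 2, 3, 0): 26 + 9 + 15 + 14 = 64
σ = (1, 3, 0, 2): 26 + 5 + 30 + 22 = 83
σ = (1, 3, 2, 0): 26 + 5 + 2 + 14 = 47
σ = (2, 0, 1, 3): 17 + (-8) + (-3) + 16 = 22
σ = (2, 0, 3, 1): 17 + (-8) + 15 + 20 = 44
σ = (2, 1, 0, 3): 17 + (-8) + 30 + 16 = 55
σ = (2, 1, 3, 0): 17 + (-8) + 15 + 14 = 38
σ = (2, 3, 0, 1): 17 + 5 + 30 + 20 = 72
σ = (2, 3, 1, 0): 17 + 5 + (-3) + 14 = 33
σ = (3, 0, 1, 2): 18 + (-8) + (-3) + 22 = 29
σ = (3, 0, 2, 1): 18 + (-8) + 2 + 20 = 32
σ = (3, 1, 0, 2): 18 + (-8) + 30 + 22 = 62
σ = (3, 1, 2, 0): 18 + (-8) + 2 + 14 = 26
σ = (3, 2, 0, 1): 18 + 9 + 30 + 20 = 77
σ = (3, 2, 1, 0): 18 + 9 + (-3) + 14 = 38
Optimal value attained by: σ = (1, 3, 0, 2).
Answer: det⊕(M) = 83; verdict: NONSINGULAR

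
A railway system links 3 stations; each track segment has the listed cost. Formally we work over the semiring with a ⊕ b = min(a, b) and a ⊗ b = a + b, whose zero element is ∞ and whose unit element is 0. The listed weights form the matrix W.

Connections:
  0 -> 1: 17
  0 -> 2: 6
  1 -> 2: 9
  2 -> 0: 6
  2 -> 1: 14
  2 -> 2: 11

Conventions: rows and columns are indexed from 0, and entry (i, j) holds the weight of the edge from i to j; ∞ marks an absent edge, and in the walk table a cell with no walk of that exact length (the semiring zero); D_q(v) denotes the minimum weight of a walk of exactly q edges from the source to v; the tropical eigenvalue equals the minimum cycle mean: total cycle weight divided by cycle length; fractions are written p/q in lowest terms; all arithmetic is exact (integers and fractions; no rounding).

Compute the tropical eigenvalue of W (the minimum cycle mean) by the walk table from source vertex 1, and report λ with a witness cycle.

q=0: [∞, 0, ∞]
q=1: [∞, ∞, 9]
q=2: [15, 23, 20]
q=3: [26, 32, 21]
Optimal cycle mean attained by: cycle 0->2->0, total 6 + 6, length 2.
Answer: λ = 6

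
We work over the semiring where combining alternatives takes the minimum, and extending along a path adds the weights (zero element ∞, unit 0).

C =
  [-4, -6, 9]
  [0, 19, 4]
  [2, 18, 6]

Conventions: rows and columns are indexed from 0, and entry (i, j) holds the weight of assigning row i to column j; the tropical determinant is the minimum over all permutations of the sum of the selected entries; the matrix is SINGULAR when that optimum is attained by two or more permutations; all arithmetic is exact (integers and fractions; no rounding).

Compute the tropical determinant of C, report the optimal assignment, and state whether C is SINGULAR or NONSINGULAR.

σ = (0, 1, 2): (-4) + 19 + 6 = 21
σ = (0, 2, 1): (-4) + 4 + 18 = 18
σ = (1, 0, 2): (-6) + 0 + 6 = 0
σ = (1, 2, 0): (-6) + 4 + 2 = 0
σ = (2, 0, 1): 9 + 0 + 18 = 27
σ = (2, 1, 0): 9 + 19 + 2 = 30
Optimal value attained by: σ = (1, 0, 2).
Answer: det⊕(C) = 0; verdict: SINGULAR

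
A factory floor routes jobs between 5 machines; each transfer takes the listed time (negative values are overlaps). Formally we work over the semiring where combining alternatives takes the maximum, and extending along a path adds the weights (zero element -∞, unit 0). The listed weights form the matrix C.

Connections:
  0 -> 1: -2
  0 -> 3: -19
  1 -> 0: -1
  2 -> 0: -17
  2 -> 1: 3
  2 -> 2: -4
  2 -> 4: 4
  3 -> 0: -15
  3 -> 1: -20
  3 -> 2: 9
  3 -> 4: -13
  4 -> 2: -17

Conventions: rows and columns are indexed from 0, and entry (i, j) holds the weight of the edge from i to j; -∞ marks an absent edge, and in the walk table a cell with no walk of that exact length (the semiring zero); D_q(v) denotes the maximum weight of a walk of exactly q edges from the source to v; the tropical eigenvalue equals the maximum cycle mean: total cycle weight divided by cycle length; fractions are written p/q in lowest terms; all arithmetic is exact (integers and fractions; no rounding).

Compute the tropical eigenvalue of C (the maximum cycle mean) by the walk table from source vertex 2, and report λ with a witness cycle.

q=0: [-∞, -∞, 0, -∞, -∞]
q=1: [-17, 3, -4, -∞, 4]
q=2: [2, -1, -8, -36, 0]
q=3: [-2, 0, -12, -17, -4]
q=4: [-1, -4, -8, -21, -8]
q=5: [-5, -3, -12, -20, -4]
Optimal cycle mean attained by: cycle 0->1->0, total (-2) + (-1), length 2.
Answer: λ = -3/2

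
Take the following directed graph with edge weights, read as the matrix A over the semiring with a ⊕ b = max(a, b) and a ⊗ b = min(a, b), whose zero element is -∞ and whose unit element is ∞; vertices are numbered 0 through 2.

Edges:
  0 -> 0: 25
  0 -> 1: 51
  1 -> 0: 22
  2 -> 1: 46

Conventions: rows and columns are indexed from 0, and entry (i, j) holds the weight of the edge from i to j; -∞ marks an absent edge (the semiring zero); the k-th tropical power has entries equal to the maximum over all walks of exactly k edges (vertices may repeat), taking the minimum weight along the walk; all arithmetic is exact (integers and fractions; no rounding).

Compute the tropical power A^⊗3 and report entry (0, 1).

A^⊗2:
  [25, 25, -∞]
  [22, 22, -∞]
  [22, -∞, -∞]
A^⊗3:
  [25, 25, -∞]
  [22, 22, -∞]
  [22, 22, -∞]
Key observation: the optimum is the walk 0->0->0->1, with weight 25 min 25 min 51 = 25.
Optimal value attained by: walk 0->0->0->1.
Answer: (A^⊗3)[0][1] = 25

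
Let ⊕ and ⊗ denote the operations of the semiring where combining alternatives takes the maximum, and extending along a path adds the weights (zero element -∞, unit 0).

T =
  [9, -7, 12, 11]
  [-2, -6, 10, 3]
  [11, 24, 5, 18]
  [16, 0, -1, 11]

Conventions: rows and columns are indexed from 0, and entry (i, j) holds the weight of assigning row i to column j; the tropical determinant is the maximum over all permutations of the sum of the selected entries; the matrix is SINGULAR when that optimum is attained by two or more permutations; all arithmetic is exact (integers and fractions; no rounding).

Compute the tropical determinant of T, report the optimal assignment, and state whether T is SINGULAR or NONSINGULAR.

σ = (0, 1, 2, 3): 9 + (-6) + 5 + 11 = 19
σ = (0, 1, 3, 2): 9 + (-6) + 18 + (-1) = 20
σ = (0, 2, 1, 3): 9 + 10 + 24 + 11 = 54
σ = (0, 2, 3, 1): 9 + 10 + 18 + 0 = 37
σ = (0, 3, 1, 2): 9 + 3 + 24 + (-1) = 35
σ = (0, 3, 2, 1): 9 + 3 + 5 + 0 = 17
σ = (1, 0, 2, 3): (-7) + (-2) + 5 + 11 = 7
σ = (1, 0, 3, 2): (-7) + (-2) + 18 + (-1) = 8
σ = (1, 2, 0, 3): (-7) + 10 + 11 + 11 = 25
σ = (1, 2, 3, 0): (-7) + 10 + 18 + 16 = 37
σ = (1, 3, 0, 2): (-7) + 3 + 11 + (-1) = 6
σ = (1, 3, 2, 0): (-7) + 3 + 5 + 16 = 17
σ = (2, 0, 1, 3): 12 + (-2) + 24 + 11 = 45
σ = (2, 0, 3, 1): 12 + (-2) + 18 + 0 = 28
σ = (2, 1, 0, 3): 12 + (-6) + 11 + 11 = 28
σ = (2, 1, 3, 0): 12 + (-6) + 18 + 16 = 40
σ = (2, 3, 0, 1): 12 + 3 + 11 + 0 = 26
σ = (2, 3, 1, 0): 12 + 3 + 24 + 16 = 55
σ = (3, 0, 1, 2): 11 + (-2) + 24 + (-1) = 32
σ = (3, 0, 2, 1): 11 + (-2) + 5 + 0 = 14
σ = (3, 1, 0, 2): 11 + (-6) + 11 + (-1) = 15
σ = (3, 1, 2, 0): 11 + (-6) + 5 + 16 = 26
σ = (3, 2, 0, 1): 11 + 10 + 11 + 0 = 32
σ = (3, 2, 1, 0): 11 + 10 + 24 + 16 = 61
Optimal value attained by: σ = (3, 2, 1, 0).
Answer: det⊕(T) = 61; verdict: NONSINGULAR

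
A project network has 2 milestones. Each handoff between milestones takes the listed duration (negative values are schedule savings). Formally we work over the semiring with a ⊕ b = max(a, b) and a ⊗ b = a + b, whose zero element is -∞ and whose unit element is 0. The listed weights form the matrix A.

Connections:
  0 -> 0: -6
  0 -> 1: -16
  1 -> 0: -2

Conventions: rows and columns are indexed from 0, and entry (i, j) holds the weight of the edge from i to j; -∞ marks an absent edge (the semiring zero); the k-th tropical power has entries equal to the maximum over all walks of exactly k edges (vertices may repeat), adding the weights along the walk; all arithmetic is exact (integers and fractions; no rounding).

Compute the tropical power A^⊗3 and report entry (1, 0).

A^⊗2:
  [-12, -22]
  [-8, -18]
A^⊗3:
  [-18, -28]
  [-14, -24]
Key observation: the optimum is the walk 1->0->0->0, with weight (-2) + (-6) + (-6) = -14.
Optimal value attained by: walk 1->0->0->0.
Answer: (A^⊗3)[1][0] = -14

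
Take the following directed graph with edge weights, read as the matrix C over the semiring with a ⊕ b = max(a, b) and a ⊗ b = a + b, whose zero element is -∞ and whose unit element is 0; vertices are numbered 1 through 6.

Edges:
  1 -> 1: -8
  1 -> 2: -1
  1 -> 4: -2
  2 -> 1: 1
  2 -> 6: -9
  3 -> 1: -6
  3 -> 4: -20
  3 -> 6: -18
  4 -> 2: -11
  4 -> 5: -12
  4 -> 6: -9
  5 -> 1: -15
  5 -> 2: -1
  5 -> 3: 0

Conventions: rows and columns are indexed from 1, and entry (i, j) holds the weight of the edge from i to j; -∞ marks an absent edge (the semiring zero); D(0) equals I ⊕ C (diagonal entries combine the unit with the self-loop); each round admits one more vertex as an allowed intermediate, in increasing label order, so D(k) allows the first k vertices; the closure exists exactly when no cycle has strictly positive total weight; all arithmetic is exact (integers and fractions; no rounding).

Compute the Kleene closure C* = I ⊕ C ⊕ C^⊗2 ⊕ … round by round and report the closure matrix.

D(0):
  [0, -1, -∞, -2, -∞, -∞]
  [1, 0, -∞, -∞, -∞, -9]
  [-6, -∞, 0, -20, -∞, -18]
  [-∞, -11, -∞, 0, -12, -9]
  [-15, -1, 0, -∞, 0, -∞]
  [-∞, -∞, -∞, -∞, -∞, 0]
D(1):
  [0, -1, -∞, -2, -∞, -∞]
  [1, 0, -∞, -1, -∞, -9]
  [-6, -7, 0, -8, -∞, -18]
  [-∞, -11, -∞, 0, -12, -9]
  [-15, -1, 0, -17, 0, -∞]
  [-∞, -∞, -∞, -∞, -∞, 0]
D(2):
  [0, -1, -∞, -2, -∞, -10]
  [1, 0, -∞, -1, -∞, -9]
  [-6, -7, 0, -8, -∞, -16]
  [-10, -11, -∞, 0, -12, -9]
  [0, -1, 0, -2, 0, -10]
  [-∞, -∞, -∞, -∞, -∞, 0]
D(3):
  [0, -1, -∞, -2, -∞, -10]
  [1, 0, -∞, -1, -∞, -9]
  [-6, -7, 0, -8, -∞, -16]
  [-10, -11, -∞, 0, -12, -9]
  [0, -1, 0, -2, 0, -10]
  [-∞, -∞, -∞, -∞, -∞, 0]
D(4):
  [0, -1, -∞, -2, -14, -10]
  [1, 0, -∞, -1, -13, -9]
  [-6, -7, 0, -8, -20, -16]
  [-10, -11, -∞, 0, -12, -9]
  [0, -1, 0, -2, 0, -10]
  [-∞, -∞, -∞, -∞, -∞, 0]
D(5):
  [0, -1, -14, -2, -14, -10]
  [1, 0, -13, -1, -13, -9]
  [-6, -7, 0, -8, -20, -16]
  [-10, -11, -12, 0, -12, -9]
  [0, -1, 0, -2, 0, -10]
  [-∞, -∞, -∞, -∞, -∞, 0]
D(6):
  [0, -1, -14, -2, -14, -10]
  [1, 0, -13, -1, -13, -9]
  [-6, -7, 0, -8, -20, -16]
  [-10, -11, -12, 0, -12, -9]
  [0, -1, 0, -2, 0, -10]
  [-∞, -∞, -∞, -∞, -∞, 0]
Answer: C* = [[0, -1, -14, -2, -14, -10], [1, 0, -13, -1, -13, -9], [-6, -7, 0, -8, -20, -16], [-10, -11, -12, 0, -12, -9], [0, -1, 0, -2, 0, -10], [-∞, -∞, -∞, -∞, -∞, 0]]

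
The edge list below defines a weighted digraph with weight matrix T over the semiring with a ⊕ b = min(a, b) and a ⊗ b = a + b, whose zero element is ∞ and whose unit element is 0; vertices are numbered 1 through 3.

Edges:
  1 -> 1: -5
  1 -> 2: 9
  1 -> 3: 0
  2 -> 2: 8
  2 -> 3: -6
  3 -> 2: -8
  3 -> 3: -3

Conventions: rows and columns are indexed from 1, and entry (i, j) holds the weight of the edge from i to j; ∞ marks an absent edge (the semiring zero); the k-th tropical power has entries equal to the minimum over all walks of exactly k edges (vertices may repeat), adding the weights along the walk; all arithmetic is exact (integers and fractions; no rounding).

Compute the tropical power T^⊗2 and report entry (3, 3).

T^⊗2:
  [-10, -8, -5]
  [∞, -14, -9]
  [∞, -11, -14]
Key observation: the optimum is the walk 3->2->3, with weight (-8) + (-6) = -14.
Optimal value attained by: walk 3->2->3.
Answer: (T^⊗2)[3][3] = -14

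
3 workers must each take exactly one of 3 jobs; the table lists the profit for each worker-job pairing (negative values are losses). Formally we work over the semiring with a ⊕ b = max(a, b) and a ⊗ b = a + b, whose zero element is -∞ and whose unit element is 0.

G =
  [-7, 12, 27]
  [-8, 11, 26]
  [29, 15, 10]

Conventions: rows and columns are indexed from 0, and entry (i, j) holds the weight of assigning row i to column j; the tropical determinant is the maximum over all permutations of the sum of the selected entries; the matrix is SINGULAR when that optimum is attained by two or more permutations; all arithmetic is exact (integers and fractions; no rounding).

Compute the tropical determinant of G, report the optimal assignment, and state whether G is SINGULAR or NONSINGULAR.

σ = (0, 1, 2): (-7) + 11 + 10 = 14
σ = (0, 2, 1): (-7) + 26 + 15 = 34
σ = (1, 0, 2): 12 + (-8) + 10 = 14
σ = (1, 2, 0): 12 + 26 + 29 = 67
σ = (2, 0, 1): 27 + (-8) + 15 = 34
σ = (2, 1, 0): 27 + 11 + 29 = 67
Optimal value attained by: σ = (1, 2, 0).
Answer: det⊕(G) = 67; verdict: SINGULAR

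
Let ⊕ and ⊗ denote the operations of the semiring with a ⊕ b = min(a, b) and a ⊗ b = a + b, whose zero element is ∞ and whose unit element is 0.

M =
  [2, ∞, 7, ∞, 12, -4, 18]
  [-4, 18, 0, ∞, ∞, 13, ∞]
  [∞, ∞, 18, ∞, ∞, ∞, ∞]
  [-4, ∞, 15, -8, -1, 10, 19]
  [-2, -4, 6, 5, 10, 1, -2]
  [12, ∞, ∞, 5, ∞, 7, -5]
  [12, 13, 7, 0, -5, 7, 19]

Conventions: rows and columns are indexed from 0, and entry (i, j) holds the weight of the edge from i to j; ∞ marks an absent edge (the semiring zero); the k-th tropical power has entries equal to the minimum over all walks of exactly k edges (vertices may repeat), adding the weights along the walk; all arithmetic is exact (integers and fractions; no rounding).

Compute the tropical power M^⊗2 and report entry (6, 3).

M^⊗2:
  [4, 8, 9, 1, 13, -2, -9]
  [-2, 36, 3, 18, 8, -8, 8]
  [∞, ∞, 36, ∞, ∞, ∞, ∞]
  [-12, -5, 3, -16, -9, -8, -3]
  [-8, 6, -4, -3, -7, -6, -4]
  [1, 8, 2, -5, -10, 2, 2]
  [-7, -9, 1, -8, -1, -4, -7]
Key observation: the optimum is the walk 6->3->3, with weight 0 + (-8) = -8.
Optimal value attained by: walk 6->3->3.
Answer: (M^⊗2)[6][3] = -8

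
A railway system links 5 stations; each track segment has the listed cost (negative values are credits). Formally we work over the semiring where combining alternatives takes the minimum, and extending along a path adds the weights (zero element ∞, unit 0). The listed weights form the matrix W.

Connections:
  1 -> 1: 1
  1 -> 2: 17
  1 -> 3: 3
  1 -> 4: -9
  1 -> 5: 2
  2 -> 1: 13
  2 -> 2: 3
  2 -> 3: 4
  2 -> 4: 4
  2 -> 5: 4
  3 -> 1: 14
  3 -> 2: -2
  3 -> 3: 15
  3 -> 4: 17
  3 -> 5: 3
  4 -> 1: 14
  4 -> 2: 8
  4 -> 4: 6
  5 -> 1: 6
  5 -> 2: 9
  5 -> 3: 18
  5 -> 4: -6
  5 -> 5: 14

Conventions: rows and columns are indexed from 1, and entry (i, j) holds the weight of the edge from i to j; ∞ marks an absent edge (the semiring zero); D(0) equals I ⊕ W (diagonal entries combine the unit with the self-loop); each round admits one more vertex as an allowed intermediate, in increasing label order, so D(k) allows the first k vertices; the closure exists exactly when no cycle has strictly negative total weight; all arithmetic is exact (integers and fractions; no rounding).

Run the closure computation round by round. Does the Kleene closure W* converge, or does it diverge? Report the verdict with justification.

D(0):
  [0, 17, 3, -9, 2]
  [13, 0, 4, 4, 4]
  [14, -2, 0, 17, 3]
  [14, 8, ∞, 0, ∞]
  [6, 9, 18, -6, 0]
D(1):
  [0, 17, 3, -9, 2]
  [13, 0, 4, 4, 4]
  [14, -2, 0, 5, 3]
  [14, 8, 17, 0, 16]
  [6, 9, 9, -6, 0]
D(2):
  [0, 17, 3, -9, 2]
  [13, 0, 4, 4, 4]
  [11, -2, 0, 2, 2]
  [14, 8, 12, 0, 12]
  [6, 9, 9, -6, 0]
D(3):
  [0, 1, 3, -9, 2]
  [13, 0, 4, 4, 4]
  [11, -2, 0, 2, 2]
  [14, 8, 12, 0, 12]
  [6, 7, 9, -6, 0]
D(4):
  [0, -1, 3, -9, 2]
  [13, 0, 4, 4, 4]
  [11, -2, 0, 2, 2]
  [14, 8, 12, 0, 12]
  [6, 2, 6, -6, 0]
D(5):
  [0, -1, 3, -9, 2]
  [10, 0, 4, -2, 4]
  [8, -2, 0, -4, 2]
  [14, 8, 12, 0, 12]
  [6, 2, 6, -6, 0]
Key observation: every diagonal entry stays at the unit through all rounds, so no improving cycle exists.
Answer: CONVERGES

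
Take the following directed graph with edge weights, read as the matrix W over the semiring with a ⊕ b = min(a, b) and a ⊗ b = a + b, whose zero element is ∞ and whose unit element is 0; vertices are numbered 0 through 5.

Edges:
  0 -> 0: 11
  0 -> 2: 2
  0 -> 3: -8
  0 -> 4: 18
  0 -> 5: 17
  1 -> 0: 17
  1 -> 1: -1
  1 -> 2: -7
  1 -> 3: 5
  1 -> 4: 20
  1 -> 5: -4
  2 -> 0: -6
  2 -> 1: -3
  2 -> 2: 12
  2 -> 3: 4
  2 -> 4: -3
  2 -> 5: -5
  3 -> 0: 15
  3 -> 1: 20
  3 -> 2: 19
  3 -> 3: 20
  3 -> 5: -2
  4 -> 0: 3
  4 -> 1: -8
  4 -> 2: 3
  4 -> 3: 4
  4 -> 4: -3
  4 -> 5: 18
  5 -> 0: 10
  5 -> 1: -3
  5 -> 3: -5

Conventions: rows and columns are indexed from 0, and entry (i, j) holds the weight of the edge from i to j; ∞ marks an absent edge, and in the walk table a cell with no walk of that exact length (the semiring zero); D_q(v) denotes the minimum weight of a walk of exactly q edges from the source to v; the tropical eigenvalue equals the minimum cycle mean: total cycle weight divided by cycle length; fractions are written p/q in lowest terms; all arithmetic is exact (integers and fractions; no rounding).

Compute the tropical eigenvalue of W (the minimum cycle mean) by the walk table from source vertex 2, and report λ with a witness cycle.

q=0: [∞, ∞, 0, ∞, ∞, ∞]
q=1: [-6, -3, 12, 4, -3, -5]
q=2: [0, -11, -10, -14, -6, -7]
q=3: [-16, -14, -18, -12, -13, -16]
q=4: [-24, -21, -21, -24, -21, -23]
q=5: [-27, -29, -28, -32, -24, -26]
q=6: [-34, -32, -36, -35, -31, -34]
Optimal cycle mean attained by: cycle 1->2->4->1, total (-7) + (-3) + (-8), length 3.
Answer: λ = -6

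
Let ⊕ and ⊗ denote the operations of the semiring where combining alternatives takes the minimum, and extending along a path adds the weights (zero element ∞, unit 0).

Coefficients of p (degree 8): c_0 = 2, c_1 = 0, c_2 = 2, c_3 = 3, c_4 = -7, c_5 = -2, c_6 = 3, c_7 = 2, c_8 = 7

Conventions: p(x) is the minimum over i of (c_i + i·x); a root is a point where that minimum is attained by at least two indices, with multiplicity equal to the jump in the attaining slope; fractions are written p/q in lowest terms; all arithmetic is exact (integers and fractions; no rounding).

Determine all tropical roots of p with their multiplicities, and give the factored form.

hull edge (i=0, c=2) to (i=4, c=-7): slope -9/4, span 4
hull edge (i=4, c=-7) to (i=7, c=2): slope 3, span 3
hull edge (i=7, c=2) to (i=8, c=7): slope 5, span 1
Factored form: p(x) = 7 ⊗ (x ⊕ (-5)) ⊗ (x ⊕ (-3)) ⊗ (x ⊕ (-3)) ⊗ (x ⊕ (-3)) ⊗ (x ⊕ 9/4) ⊗ (x ⊕ 9/4) ⊗ (x ⊕ 9/4) ⊗ (x ⊕ 9/4)
Answer: roots = -5 (mult 1), -3 (mult 3), 9/4 (mult 4)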